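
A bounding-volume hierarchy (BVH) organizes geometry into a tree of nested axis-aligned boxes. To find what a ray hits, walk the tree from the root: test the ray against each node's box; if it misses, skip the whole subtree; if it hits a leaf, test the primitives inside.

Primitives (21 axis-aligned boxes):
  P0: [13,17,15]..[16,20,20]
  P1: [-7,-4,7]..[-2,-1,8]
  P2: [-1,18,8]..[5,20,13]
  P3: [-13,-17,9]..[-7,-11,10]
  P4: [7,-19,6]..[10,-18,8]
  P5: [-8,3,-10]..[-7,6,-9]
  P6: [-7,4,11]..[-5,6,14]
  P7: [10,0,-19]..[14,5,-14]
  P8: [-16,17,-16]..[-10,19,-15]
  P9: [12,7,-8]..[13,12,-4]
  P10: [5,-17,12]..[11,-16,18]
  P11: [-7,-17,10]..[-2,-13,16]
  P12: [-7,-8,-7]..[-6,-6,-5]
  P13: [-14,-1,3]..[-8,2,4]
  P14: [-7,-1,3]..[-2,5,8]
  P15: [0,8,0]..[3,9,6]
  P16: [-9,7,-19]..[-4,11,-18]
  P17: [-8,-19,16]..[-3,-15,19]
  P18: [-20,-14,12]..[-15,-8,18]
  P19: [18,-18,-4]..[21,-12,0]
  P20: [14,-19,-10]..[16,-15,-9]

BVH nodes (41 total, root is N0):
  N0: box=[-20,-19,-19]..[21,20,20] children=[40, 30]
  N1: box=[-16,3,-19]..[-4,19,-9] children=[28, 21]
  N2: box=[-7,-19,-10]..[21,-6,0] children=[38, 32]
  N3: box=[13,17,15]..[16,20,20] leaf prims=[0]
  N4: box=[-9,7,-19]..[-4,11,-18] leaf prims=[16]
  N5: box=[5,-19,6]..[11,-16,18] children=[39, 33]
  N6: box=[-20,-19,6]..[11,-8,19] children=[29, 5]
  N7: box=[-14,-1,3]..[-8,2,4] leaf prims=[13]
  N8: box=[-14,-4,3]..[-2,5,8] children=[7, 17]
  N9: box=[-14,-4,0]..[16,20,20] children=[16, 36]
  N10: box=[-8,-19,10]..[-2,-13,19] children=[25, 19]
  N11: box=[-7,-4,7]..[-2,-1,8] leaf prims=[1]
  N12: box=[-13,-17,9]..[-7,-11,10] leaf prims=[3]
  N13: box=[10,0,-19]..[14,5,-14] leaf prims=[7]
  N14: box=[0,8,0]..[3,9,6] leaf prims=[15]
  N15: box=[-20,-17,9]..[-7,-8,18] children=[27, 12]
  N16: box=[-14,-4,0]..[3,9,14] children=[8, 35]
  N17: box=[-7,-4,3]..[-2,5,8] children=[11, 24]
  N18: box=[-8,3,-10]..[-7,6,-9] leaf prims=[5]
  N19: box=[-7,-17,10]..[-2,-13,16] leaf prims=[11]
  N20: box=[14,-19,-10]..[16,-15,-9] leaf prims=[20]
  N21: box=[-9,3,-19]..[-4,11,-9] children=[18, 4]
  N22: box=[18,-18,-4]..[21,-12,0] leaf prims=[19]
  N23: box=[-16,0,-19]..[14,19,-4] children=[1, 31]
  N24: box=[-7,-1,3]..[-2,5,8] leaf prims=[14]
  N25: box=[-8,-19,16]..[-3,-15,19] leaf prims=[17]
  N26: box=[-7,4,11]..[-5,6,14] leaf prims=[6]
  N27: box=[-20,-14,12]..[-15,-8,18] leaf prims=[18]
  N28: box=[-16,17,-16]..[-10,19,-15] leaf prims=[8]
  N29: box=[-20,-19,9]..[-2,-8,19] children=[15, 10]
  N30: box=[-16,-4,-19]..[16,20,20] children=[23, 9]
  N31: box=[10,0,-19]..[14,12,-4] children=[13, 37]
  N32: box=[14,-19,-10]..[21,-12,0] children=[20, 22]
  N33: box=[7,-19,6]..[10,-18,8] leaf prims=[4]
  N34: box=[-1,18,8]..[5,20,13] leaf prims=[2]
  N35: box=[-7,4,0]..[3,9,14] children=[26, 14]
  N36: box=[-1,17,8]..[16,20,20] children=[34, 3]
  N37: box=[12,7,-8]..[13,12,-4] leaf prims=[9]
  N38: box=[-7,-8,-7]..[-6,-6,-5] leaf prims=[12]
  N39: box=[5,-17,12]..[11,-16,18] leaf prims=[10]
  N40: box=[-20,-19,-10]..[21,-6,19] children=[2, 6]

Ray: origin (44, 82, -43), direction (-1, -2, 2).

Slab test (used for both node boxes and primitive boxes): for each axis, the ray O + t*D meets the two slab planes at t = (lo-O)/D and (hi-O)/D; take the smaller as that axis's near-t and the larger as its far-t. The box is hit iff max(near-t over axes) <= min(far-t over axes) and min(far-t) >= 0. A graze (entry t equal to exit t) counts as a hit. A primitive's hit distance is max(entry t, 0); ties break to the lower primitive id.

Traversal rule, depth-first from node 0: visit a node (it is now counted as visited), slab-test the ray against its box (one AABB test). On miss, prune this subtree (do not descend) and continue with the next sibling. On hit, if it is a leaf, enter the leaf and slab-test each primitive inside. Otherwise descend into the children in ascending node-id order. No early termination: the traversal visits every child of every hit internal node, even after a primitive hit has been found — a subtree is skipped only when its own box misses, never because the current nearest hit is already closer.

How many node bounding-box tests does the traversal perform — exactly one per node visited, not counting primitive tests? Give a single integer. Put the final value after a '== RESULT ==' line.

Trace the traversal:
N0 x:[23,64] y:[31,101/2] z:[12,63/2] -> hit [31,63/2], descend [30, 40]
  N30 x:[28,60] y:[31,43] z:[12,63/2] -> hit [31,63/2], descend [9, 23]
    N9 x:[28,58] y:[31,43] z:[43/2,63/2] -> hit [31,63/2], descend [16, 36]
      N16 x:[41,58] y:[73/2,43] z:[43/2,57/2] -> miss, prune
      N36 x:[28,45] y:[31,65/2] z:[51/2,63/2] -> hit [31,63/2], descend [3, 34]
        N3 x:[28,31] y:[31,65/2] z:[29,63/2] -> hit [31,31] leaf, test {P0@t=31}
        N34 x:[39,45] y:[31,32] z:[51/2,28] -> miss, prune
    N23 x:[30,60] y:[63/2,41] z:[12,39/2] -> miss, prune
  N40 x:[23,64] y:[44,101/2] z:[33/2,31] -> miss, prune

Summary -> nodes [0, 30, 9, 16, 36, 3, 34, 23, 40]; box-tests=9; leaf-entries=1; first=P0

== RESULT ==
9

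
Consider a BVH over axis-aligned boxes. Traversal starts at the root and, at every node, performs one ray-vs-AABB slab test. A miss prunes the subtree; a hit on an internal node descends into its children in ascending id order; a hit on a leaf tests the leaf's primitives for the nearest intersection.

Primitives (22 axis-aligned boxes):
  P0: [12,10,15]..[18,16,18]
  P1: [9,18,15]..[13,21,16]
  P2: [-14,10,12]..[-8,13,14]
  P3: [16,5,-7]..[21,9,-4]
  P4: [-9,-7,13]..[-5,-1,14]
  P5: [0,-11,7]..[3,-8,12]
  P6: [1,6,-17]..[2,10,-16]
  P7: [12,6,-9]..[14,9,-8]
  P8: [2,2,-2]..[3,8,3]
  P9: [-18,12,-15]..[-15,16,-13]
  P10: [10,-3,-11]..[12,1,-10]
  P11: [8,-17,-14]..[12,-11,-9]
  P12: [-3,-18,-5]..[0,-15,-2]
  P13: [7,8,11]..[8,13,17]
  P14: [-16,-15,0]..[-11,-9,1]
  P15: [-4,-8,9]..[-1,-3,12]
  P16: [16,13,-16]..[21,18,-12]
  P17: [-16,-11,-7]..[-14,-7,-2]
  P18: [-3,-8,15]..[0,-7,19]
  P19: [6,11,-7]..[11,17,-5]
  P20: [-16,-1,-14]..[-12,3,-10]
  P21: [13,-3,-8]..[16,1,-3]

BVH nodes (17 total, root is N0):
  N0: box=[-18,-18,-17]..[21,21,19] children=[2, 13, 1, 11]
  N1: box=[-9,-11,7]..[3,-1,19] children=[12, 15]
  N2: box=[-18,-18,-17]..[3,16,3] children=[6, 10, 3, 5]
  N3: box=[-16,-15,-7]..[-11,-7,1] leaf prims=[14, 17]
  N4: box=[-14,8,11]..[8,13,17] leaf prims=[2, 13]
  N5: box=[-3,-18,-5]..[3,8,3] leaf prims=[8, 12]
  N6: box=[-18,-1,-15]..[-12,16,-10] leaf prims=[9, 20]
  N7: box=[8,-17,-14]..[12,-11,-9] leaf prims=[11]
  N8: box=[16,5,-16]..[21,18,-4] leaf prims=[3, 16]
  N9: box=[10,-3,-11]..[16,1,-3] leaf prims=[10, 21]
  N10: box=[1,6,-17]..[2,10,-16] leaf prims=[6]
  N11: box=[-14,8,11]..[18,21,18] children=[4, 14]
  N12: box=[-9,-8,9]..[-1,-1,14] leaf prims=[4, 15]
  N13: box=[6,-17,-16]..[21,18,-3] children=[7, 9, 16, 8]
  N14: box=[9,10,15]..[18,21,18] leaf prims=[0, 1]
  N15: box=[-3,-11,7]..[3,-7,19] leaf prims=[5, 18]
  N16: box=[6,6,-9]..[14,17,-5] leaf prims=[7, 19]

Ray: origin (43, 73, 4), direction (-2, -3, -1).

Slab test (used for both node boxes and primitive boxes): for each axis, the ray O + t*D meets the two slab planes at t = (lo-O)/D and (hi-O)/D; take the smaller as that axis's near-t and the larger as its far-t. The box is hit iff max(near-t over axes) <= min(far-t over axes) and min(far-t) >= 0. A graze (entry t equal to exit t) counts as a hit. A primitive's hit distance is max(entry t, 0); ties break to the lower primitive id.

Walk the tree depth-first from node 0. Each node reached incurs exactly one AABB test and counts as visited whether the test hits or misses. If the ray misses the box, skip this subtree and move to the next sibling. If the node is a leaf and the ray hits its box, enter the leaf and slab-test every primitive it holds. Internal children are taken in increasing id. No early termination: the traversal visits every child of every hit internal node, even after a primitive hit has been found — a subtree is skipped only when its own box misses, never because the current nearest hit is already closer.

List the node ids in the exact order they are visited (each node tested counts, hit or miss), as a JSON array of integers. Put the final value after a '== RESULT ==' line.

Trace the traversal:
N0 x:[11,61/2] y:[52/3,91/3] z:[-15,21] -> hit [52/3,21], descend [1, 2, 11, 13]
  N1 x:[20,26] y:[74/3,28] z:[-15,-3] -> miss, prune
  N2 x:[20,61/2] y:[19,91/3] z:[1,21] -> hit [20,21], descend [3, 5, 6, 10]
    N3 x:[27,59/2] y:[80/3,88/3] z:[3,11] -> miss, prune
    N5 x:[20,23] y:[65/3,91/3] z:[1,9] -> miss, prune
    N6 x:[55/2,61/2] y:[19,74/3] z:[14,19] -> miss, prune
    N10 x:[41/2,21] y:[21,67/3] z:[20,21] -> hit [21,21] leaf, test {P6@t=21}
  N11 x:[25/2,57/2] y:[52/3,65/3] z:[-14,-7] -> miss, prune
  N13 x:[11,37/2] y:[55/3,30] z:[7,20] -> hit [55/3,37/2], descend [7, 8, 9, 16]
    N7 x:[31/2,35/2] y:[28,30] z:[13,18] -> miss, prune
    N8 x:[11,27/2] y:[55/3,68/3] z:[8,20] -> miss, prune
    N9 x:[27/2,33/2] y:[24,76/3] z:[7,15] -> miss, prune
    N16 x:[29/2,37/2] y:[56/3,67/3] z:[9,13] -> miss, prune

order=[0, 1, 2, 3, 5, 6, 10, 11, 13, 7, 8, 9, 16]  |boxes|=13  |leaves|=1  hit=P6

== RESULT ==
[0, 1, 2, 3, 5, 6, 10, 11, 13, 7, 8, 9, 16]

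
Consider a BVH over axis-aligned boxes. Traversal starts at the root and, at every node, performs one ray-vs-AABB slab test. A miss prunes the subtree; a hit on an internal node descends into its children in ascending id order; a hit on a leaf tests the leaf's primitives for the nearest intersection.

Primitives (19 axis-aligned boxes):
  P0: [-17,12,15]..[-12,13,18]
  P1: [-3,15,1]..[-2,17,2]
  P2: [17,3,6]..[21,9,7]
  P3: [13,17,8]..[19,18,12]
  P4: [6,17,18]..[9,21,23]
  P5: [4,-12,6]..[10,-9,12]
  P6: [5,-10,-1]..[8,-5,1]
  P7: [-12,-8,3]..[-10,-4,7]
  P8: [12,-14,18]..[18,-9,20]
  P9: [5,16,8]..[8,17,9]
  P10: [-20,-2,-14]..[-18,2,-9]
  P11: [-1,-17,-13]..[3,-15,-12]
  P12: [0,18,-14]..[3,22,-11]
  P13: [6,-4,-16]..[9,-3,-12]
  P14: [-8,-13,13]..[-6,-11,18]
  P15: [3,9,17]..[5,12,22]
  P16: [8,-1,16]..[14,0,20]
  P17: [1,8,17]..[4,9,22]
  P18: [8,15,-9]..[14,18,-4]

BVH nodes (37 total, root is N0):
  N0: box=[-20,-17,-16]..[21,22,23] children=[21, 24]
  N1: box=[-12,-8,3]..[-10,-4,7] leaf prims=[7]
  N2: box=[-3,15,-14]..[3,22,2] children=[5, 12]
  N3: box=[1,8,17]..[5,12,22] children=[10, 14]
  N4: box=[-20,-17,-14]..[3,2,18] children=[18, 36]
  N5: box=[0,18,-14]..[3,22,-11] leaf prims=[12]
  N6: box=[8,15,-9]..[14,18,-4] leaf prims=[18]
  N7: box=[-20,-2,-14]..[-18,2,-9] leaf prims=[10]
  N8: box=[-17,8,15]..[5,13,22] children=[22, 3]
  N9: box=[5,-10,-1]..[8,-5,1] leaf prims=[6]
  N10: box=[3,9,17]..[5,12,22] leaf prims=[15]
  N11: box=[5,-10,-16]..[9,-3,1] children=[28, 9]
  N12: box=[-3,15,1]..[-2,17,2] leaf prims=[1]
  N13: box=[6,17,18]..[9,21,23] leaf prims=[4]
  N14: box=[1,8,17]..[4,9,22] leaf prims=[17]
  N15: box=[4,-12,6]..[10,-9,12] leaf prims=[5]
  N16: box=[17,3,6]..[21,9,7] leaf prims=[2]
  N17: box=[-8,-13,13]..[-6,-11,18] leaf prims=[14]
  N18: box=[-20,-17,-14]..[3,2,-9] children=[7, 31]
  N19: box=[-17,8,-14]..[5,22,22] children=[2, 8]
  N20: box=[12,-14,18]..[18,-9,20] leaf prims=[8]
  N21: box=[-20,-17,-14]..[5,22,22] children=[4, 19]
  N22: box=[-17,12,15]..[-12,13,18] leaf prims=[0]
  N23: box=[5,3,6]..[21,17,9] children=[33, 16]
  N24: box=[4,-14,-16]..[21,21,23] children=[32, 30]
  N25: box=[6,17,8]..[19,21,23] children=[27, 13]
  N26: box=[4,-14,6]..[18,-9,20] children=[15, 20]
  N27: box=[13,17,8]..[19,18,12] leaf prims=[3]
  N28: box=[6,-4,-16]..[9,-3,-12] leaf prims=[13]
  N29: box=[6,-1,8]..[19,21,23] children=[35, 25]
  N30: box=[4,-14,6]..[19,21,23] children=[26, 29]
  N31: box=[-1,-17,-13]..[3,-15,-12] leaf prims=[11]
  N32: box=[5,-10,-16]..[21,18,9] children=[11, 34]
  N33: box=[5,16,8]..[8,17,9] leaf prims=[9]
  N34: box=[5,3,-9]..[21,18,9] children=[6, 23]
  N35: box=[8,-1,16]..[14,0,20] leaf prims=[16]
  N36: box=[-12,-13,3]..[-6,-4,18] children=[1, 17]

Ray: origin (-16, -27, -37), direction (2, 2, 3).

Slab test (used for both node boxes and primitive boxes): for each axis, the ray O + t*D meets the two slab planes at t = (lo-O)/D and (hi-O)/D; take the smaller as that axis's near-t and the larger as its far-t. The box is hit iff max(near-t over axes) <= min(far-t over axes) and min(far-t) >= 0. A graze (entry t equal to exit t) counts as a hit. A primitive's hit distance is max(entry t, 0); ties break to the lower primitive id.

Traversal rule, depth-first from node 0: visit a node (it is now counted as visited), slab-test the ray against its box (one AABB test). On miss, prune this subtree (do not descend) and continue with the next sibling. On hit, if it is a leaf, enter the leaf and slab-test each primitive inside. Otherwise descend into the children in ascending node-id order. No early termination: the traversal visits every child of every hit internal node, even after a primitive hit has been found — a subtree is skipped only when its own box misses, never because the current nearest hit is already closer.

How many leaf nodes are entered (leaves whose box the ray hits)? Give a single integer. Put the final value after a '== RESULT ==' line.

Trace the traversal:
N0 x:[-2,37/2] y:[5,49/2] z:[7,20] -> hit [7,37/2], descend [21, 24]
  N21 x:[-2,21/2] y:[5,49/2] z:[23/3,59/3] -> hit [23/3,21/2], descend [4, 19]
    N4 x:[-2,19/2] y:[5,29/2] z:[23/3,55/3] -> hit [23/3,19/2], descend [18, 36]
      N18 x:[-2,19/2] y:[5,29/2] z:[23/3,28/3] -> hit [23/3,28/3], descend [7, 31]
        N7 x:[-2,-1] y:[25/2,29/2] z:[23/3,28/3] -> miss, prune
        N31 x:[15/2,19/2] y:[5,6] z:[8,25/3] -> miss, prune
      N36 x:[2,5] y:[7,23/2] z:[40/3,55/3] -> miss, prune
    N19 x:[-1/2,21/2] y:[35/2,49/2] z:[23/3,59/3] -> miss, prune
  N24 x:[10,37/2] y:[13/2,24] z:[7,20] -> hit [10,37/2], descend [30, 32]
    N30 x:[10,35/2] y:[13/2,24] z:[43/3,20] -> hit [43/3,35/2], descend [26, 29]
      N26 x:[10,17] y:[13/2,9] z:[43/3,19] -> miss, prune
      N29 x:[11,35/2] y:[13,24] z:[15,20] -> hit [15,35/2], descend [25, 35]
        N25 x:[11,35/2] y:[22,24] z:[15,20] -> miss, prune
        N35 x:[12,15] y:[13,27/2] z:[53/3,19] -> miss, prune
    N32 x:[21/2,37/2] y:[17/2,45/2] z:[7,46/3] -> hit [21/2,46/3], descend [11, 34]
      N11 x:[21/2,25/2] y:[17/2,12] z:[7,38/3] -> hit [21/2,12], descend [9, 28]
        N9 x:[21/2,12] y:[17/2,11] z:[12,38/3] -> miss, prune
        N28 x:[11,25/2] y:[23/2,12] z:[7,25/3] -> miss, prune
      N34 x:[21/2,37/2] y:[15,45/2] z:[28/3,46/3] -> hit [15,46/3], descend [6, 23]
        N6 x:[12,15] y:[21,45/2] z:[28/3,11] -> miss, prune
        N23 x:[21/2,37/2] y:[15,22] z:[43/3,46/3] -> hit [15,46/3], descend [16, 33]
          N16 x:[33/2,37/2] y:[15,18] z:[43/3,44/3] -> miss, prune
          N33 x:[21/2,12] y:[43/2,22] z:[15,46/3] -> miss, prune

Visited [0, 21, 4, 18, 7, 31, 36, 19, 24, 30, 26, 29, 25, 35, 32, 11, 9, 28, 34, 6, 23, 16, 33]. Tests: 23 box, 0 leaf. Nearest: miss.

== RESULT ==
0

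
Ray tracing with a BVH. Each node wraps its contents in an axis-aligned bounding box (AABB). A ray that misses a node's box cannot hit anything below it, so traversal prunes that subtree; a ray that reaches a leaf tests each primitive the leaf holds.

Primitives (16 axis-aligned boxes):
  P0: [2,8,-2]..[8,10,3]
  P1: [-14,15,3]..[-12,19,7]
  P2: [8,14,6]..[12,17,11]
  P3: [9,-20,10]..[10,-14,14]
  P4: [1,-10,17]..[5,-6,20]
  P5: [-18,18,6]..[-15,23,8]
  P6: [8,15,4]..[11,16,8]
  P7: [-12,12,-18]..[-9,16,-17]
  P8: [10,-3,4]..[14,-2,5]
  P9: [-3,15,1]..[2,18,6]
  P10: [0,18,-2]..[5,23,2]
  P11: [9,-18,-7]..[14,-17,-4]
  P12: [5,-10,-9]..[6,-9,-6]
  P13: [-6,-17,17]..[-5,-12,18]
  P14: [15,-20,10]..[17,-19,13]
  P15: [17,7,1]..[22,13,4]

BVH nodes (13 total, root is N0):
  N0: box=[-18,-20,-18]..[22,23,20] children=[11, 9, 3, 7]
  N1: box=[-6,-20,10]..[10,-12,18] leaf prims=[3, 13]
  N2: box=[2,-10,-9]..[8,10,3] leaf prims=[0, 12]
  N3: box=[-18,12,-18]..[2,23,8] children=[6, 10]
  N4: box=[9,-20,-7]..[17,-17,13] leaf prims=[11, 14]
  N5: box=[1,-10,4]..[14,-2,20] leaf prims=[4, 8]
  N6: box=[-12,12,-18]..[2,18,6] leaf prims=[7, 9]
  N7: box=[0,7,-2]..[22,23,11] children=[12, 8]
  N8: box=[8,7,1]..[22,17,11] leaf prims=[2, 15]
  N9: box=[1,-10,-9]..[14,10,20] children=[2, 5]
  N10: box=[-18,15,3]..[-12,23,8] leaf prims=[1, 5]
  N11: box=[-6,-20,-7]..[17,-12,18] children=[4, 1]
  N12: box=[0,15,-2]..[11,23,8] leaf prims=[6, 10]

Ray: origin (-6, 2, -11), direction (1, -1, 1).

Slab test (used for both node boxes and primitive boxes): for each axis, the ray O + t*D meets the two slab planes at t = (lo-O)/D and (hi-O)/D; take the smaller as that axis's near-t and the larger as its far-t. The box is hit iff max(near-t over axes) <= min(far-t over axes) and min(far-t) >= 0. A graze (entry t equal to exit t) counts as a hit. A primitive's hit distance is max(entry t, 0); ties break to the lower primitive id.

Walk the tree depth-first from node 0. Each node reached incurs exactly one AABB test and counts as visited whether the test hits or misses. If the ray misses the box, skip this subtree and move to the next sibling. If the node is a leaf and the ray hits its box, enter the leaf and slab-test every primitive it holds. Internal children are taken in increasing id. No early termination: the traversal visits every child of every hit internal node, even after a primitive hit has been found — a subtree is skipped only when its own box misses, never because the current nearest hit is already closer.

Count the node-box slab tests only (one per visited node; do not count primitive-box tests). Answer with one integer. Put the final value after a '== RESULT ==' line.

Trace the traversal:
N0 x:[-12,28] y:[-21,22] z:[-7,31] -> hit [-7,22], descend [3, 7, 9, 11]
  N3 x:[-12,8] y:[-21,-10] z:[-7,19] -> miss, prune
  N7 x:[6,28] y:[-21,-5] z:[9,22] -> miss, prune
  N9 x:[7,20] y:[-8,12] z:[2,31] -> hit [7,12], descend [2, 5]
    N2 x:[8,14] y:[-8,12] z:[2,14] -> hit [8,12] leaf, test {P0(miss), P12(miss)}
    N5 x:[7,20] y:[4,12] z:[15,31] -> miss, prune
  N11 x:[0,23] y:[14,22] z:[4,29] -> hit [14,22], descend [1, 4]
    N1 x:[0,16] y:[14,22] z:[21,29] -> miss, prune
    N4 x:[15,23] y:[19,22] z:[4,24] -> hit [19,22] leaf, test {P11(miss), P14@t=21}

order=[0, 3, 7, 9, 2, 5, 11, 1, 4]  |boxes|=9  |leaves|=2  hit=P14

== RESULT ==
9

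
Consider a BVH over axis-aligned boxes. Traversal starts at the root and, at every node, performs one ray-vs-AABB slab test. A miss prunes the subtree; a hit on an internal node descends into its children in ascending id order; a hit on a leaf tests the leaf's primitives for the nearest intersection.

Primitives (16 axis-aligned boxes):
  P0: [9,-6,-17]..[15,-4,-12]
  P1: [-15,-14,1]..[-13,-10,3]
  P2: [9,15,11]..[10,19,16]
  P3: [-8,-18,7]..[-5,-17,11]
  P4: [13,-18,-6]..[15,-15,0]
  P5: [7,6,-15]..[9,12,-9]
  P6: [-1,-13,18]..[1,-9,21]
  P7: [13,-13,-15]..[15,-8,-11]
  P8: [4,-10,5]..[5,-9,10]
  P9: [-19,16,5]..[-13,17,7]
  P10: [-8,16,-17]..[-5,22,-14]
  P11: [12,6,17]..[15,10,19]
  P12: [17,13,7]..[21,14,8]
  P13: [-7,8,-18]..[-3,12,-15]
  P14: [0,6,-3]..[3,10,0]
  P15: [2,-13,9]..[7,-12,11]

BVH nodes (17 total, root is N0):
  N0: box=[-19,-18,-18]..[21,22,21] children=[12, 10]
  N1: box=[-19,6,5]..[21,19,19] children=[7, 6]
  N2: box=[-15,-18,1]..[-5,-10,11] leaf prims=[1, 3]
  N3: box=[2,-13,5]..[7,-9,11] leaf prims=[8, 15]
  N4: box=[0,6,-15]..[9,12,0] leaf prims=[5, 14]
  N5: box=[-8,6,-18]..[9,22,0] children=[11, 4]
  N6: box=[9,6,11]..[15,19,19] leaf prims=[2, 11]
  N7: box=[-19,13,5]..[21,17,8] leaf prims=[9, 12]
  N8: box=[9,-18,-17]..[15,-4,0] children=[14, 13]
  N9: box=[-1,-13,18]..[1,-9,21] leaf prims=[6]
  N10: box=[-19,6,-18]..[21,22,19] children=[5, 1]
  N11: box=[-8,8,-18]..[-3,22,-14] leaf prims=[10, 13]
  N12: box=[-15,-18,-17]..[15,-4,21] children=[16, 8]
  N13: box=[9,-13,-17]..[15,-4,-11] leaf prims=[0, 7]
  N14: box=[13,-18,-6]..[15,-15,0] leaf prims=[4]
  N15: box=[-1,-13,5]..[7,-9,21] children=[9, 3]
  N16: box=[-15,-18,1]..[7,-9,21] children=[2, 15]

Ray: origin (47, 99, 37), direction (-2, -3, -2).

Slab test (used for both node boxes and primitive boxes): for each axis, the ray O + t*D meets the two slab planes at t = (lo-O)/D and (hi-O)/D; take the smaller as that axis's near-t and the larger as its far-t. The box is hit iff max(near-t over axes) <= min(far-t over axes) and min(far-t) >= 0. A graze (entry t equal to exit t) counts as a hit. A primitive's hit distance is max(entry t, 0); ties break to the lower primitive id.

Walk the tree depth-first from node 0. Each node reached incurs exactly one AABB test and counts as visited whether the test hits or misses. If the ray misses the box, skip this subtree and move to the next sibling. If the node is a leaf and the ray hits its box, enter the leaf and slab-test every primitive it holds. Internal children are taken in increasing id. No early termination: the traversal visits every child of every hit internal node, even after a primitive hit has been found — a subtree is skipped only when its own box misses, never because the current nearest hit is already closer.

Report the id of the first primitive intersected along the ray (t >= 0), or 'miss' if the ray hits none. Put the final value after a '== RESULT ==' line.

Trace the traversal:
N0 x:[13,33] y:[77/3,39] z:[8,55/2] -> hit [77/3,55/2], descend [10, 12]
  N10 x:[13,33] y:[77/3,31] z:[9,55/2] -> hit [77/3,55/2], descend [1, 5]
    N1 x:[13,33] y:[80/3,31] z:[9,16] -> miss, prune
    N5 x:[19,55/2] y:[77/3,31] z:[37/2,55/2] -> hit [77/3,55/2], descend [4, 11]
      N4 x:[19,47/2] y:[29,31] z:[37/2,26] -> miss, prune
      N11 x:[25,55/2] y:[77/3,91/3] z:[51/2,55/2] -> hit [77/3,55/2] leaf, test {P10@t=26, P13(miss)}
  N12 x:[16,31] y:[103/3,39] z:[8,27] -> miss, prune

7 AABB tests over nodes [0, 10, 1, 5, 4, 11, 12]; 1 leaf entered; closest P10.

== RESULT ==
10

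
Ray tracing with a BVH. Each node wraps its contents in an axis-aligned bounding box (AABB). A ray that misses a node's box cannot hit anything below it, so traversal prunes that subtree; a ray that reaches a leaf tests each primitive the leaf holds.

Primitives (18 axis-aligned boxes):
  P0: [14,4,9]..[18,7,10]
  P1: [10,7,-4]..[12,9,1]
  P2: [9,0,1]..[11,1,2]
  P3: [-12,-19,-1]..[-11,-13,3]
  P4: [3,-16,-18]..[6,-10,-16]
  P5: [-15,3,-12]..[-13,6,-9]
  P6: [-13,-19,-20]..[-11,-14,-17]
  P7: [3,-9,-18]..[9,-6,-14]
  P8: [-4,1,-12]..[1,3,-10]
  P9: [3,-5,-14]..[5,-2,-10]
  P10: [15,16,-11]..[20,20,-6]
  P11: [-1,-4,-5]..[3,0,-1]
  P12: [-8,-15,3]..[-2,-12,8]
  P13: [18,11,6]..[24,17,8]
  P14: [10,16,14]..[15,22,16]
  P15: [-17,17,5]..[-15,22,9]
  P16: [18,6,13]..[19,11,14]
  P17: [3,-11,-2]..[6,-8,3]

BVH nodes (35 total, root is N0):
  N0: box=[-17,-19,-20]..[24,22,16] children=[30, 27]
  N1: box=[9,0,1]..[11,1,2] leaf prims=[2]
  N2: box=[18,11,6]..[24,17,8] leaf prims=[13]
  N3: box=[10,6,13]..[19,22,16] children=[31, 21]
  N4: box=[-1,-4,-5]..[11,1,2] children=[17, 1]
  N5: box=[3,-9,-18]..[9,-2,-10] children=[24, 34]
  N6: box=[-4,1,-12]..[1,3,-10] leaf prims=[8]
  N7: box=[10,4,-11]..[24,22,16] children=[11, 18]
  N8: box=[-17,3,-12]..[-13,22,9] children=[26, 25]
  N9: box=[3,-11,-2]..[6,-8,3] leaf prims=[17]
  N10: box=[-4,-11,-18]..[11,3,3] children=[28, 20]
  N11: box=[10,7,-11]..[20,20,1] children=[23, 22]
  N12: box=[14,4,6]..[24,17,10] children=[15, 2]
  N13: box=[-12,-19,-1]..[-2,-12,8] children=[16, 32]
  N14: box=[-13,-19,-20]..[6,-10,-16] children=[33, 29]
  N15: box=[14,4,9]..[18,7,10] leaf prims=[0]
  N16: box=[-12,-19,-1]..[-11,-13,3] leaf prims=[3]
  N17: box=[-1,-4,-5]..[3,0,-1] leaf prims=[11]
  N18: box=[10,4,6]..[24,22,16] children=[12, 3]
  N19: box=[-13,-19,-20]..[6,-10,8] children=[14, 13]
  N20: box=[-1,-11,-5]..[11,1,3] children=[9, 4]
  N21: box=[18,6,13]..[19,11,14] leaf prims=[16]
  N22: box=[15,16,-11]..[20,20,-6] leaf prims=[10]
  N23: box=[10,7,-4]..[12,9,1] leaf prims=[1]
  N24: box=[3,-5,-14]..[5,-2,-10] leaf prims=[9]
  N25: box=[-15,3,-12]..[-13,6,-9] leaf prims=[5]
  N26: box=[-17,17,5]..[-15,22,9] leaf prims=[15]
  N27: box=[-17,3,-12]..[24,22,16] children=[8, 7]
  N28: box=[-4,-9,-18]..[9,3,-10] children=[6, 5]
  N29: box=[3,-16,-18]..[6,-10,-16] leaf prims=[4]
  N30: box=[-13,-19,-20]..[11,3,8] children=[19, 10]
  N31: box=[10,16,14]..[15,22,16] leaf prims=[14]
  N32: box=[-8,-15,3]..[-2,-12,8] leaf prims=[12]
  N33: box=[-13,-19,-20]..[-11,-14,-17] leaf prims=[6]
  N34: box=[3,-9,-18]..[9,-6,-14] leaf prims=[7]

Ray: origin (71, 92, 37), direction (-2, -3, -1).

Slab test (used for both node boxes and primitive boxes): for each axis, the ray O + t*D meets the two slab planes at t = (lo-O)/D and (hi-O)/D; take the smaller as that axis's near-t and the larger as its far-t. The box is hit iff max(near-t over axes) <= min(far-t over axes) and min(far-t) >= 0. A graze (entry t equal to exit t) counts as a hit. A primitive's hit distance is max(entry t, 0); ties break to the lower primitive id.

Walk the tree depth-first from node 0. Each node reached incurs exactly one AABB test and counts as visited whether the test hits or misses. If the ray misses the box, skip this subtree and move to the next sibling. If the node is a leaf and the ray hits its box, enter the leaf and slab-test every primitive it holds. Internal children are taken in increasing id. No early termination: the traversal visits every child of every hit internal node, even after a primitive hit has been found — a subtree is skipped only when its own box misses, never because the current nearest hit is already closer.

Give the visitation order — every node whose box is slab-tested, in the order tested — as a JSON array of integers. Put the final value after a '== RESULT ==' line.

Walk:
N0 x:[47/2,44] y:[70/3,37] z:[21,57] -> hit [47/2,37], descend [27, 30]
  N27 x:[47/2,44] y:[70/3,89/3] z:[21,49] -> hit [47/2,89/3], descend [7, 8]
    N7 x:[47/2,61/2] y:[70/3,88/3] z:[21,48] -> hit [47/2,88/3], descend [11, 18]
      N11 x:[51/2,61/2] y:[24,85/3] z:[36,48] -> miss, prune
      N18 x:[47/2,61/2] y:[70/3,88/3] z:[21,31] -> hit [47/2,88/3], descend [3, 12]
        N3 x:[26,61/2] y:[70/3,86/3] z:[21,24] -> miss, prune
        N12 x:[47/2,57/2] y:[25,88/3] z:[27,31] -> hit [27,57/2], descend [2, 15]
          N2 x:[47/2,53/2] y:[25,27] z:[29,31] -> miss, prune
          N15 x:[53/2,57/2] y:[85/3,88/3] z:[27,28] -> miss, prune
    N8 x:[42,44] y:[70/3,89/3] z:[28,49] -> miss, prune
  N30 x:[30,42] y:[89/3,37] z:[29,57] -> hit [30,37], descend [10, 19]
    N10 x:[30,75/2] y:[89/3,103/3] z:[34,55] -> hit [34,103/3], descend [20, 28]
      N20 x:[30,36] y:[91/3,103/3] z:[34,42] -> hit [34,103/3], descend [4, 9]
        N4 x:[30,36] y:[91/3,32] z:[35,42] -> miss, prune
        N9 x:[65/2,34] y:[100/3,103/3] z:[34,39] -> hit [34,34] leaf, test {P17@t=34}
      N28 x:[31,75/2] y:[89/3,101/3] z:[47,55] -> miss, prune
    N19 x:[65/2,42] y:[34,37] z:[29,57] -> hit [34,37], descend [13, 14]
      N13 x:[73/2,83/2] y:[104/3,37] z:[29,38] -> hit [73/2,37], descend [16, 32]
        N16 x:[41,83/2] y:[35,37] z:[34,38] -> miss, prune
        N32 x:[73/2,79/2] y:[104/3,107/3] z:[29,34] -> miss, prune
      N14 x:[65/2,42] y:[34,37] z:[53,57] -> miss, prune

Summary -> nodes [0, 27, 7, 11, 18, 3, 12, 2, 15, 8, 30, 10, 20, 4, 9, 28, 19, 13, 16, 32, 14]; box-tests=21; leaf-entries=1; first=P17

== RESULT ==
[0, 27, 7, 11, 18, 3, 12, 2, 15, 8, 30, 10, 20, 4, 9, 28, 19, 13, 16, 32, 14]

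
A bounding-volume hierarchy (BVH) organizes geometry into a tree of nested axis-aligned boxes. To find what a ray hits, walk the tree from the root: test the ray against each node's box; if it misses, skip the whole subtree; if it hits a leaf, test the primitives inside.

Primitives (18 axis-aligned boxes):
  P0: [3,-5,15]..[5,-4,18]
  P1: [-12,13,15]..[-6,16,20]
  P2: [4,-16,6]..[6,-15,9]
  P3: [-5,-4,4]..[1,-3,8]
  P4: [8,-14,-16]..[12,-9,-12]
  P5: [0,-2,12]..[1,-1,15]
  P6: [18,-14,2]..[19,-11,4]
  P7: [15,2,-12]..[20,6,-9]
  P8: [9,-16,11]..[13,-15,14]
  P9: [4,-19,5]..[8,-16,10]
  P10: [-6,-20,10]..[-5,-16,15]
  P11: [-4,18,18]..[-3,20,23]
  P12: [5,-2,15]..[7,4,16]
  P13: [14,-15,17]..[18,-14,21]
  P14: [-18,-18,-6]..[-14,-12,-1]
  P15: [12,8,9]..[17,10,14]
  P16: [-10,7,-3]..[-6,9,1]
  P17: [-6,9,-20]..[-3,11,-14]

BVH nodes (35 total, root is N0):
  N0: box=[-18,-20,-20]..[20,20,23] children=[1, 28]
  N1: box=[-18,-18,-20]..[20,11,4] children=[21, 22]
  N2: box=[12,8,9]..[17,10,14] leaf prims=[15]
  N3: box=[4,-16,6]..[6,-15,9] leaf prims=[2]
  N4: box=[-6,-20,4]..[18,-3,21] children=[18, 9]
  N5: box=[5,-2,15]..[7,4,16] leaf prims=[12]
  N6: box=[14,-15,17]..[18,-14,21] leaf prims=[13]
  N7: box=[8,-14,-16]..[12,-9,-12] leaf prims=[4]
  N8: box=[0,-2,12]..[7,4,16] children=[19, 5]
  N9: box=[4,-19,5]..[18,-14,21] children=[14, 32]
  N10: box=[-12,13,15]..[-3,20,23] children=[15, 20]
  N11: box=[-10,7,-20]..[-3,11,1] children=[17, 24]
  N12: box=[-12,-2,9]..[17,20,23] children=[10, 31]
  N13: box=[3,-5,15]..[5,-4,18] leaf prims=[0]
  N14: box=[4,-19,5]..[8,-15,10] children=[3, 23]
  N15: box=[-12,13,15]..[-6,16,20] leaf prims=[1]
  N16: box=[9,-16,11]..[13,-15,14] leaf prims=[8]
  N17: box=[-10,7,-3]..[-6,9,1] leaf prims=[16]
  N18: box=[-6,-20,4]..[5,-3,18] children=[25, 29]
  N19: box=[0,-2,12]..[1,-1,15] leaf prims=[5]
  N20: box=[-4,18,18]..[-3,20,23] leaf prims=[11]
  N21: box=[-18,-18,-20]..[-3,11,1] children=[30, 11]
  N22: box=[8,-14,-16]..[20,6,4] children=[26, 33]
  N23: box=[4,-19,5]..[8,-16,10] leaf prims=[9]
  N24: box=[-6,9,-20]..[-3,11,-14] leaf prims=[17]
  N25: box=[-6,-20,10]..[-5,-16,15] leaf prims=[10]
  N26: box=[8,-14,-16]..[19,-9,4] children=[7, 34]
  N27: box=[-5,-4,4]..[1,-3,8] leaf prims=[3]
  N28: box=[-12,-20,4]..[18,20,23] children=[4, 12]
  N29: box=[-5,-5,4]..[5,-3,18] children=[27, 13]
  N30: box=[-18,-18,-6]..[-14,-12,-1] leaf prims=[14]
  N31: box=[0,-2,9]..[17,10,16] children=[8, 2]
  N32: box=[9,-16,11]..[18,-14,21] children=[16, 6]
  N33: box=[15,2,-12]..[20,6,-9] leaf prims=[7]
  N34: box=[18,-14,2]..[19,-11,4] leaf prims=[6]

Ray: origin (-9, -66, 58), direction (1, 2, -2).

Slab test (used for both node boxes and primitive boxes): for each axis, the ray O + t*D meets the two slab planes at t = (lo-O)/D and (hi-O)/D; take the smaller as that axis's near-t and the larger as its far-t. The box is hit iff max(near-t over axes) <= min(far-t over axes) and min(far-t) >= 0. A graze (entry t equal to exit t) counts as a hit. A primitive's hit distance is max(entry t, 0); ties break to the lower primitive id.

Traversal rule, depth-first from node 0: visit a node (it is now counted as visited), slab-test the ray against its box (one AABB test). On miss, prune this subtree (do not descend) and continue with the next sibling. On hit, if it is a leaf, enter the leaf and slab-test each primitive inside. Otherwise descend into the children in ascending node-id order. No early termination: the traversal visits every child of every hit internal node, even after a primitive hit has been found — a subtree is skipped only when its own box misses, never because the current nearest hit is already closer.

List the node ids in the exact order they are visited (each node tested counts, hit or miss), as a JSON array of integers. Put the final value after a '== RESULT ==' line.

Traverse from the root:
N0 x:[-9,29] y:[23,43] z:[35/2,39] -> hit [23,29], descend [1, 28]
  N1 x:[-9,29] y:[24,77/2] z:[27,39] -> hit [27,29], descend [21, 22]
    N21 x:[-9,6] y:[24,77/2] z:[57/2,39] -> miss, prune
    N22 x:[17,29] y:[26,36] z:[27,37] -> hit [27,29], descend [26, 33]
      N26 x:[17,28] y:[26,57/2] z:[27,37] -> hit [27,28], descend [7, 34]
        N7 x:[17,21] y:[26,57/2] z:[35,37] -> miss, prune
        N34 x:[27,28] y:[26,55/2] z:[27,28] -> hit [27,55/2] leaf, test {P6@t=27}
      N33 x:[24,29] y:[34,36] z:[67/2,35] -> miss, prune
  N28 x:[-3,27] y:[23,43] z:[35/2,27] -> hit [23,27], descend [4, 12]
    N4 x:[3,27] y:[23,63/2] z:[37/2,27] -> hit [23,27], descend [9, 18]
      N9 x:[13,27] y:[47/2,26] z:[37/2,53/2] -> hit [47/2,26], descend [14, 32]
        N14 x:[13,17] y:[47/2,51/2] z:[24,53/2] -> miss, prune
        N32 x:[18,27] y:[25,26] z:[37/2,47/2] -> miss, prune
      N18 x:[3,14] y:[23,63/2] z:[20,27] -> miss, prune
    N12 x:[-3,26] y:[32,43] z:[35/2,49/2] -> miss, prune

Visited [0, 1, 21, 22, 26, 7, 34, 33, 28, 4, 9, 14, 32, 18, 12]. Tests: 15 box, 1 leaf. Nearest: P6.

== RESULT ==
[0, 1, 21, 22, 26, 7, 34, 33, 28, 4, 9, 14, 32, 18, 12]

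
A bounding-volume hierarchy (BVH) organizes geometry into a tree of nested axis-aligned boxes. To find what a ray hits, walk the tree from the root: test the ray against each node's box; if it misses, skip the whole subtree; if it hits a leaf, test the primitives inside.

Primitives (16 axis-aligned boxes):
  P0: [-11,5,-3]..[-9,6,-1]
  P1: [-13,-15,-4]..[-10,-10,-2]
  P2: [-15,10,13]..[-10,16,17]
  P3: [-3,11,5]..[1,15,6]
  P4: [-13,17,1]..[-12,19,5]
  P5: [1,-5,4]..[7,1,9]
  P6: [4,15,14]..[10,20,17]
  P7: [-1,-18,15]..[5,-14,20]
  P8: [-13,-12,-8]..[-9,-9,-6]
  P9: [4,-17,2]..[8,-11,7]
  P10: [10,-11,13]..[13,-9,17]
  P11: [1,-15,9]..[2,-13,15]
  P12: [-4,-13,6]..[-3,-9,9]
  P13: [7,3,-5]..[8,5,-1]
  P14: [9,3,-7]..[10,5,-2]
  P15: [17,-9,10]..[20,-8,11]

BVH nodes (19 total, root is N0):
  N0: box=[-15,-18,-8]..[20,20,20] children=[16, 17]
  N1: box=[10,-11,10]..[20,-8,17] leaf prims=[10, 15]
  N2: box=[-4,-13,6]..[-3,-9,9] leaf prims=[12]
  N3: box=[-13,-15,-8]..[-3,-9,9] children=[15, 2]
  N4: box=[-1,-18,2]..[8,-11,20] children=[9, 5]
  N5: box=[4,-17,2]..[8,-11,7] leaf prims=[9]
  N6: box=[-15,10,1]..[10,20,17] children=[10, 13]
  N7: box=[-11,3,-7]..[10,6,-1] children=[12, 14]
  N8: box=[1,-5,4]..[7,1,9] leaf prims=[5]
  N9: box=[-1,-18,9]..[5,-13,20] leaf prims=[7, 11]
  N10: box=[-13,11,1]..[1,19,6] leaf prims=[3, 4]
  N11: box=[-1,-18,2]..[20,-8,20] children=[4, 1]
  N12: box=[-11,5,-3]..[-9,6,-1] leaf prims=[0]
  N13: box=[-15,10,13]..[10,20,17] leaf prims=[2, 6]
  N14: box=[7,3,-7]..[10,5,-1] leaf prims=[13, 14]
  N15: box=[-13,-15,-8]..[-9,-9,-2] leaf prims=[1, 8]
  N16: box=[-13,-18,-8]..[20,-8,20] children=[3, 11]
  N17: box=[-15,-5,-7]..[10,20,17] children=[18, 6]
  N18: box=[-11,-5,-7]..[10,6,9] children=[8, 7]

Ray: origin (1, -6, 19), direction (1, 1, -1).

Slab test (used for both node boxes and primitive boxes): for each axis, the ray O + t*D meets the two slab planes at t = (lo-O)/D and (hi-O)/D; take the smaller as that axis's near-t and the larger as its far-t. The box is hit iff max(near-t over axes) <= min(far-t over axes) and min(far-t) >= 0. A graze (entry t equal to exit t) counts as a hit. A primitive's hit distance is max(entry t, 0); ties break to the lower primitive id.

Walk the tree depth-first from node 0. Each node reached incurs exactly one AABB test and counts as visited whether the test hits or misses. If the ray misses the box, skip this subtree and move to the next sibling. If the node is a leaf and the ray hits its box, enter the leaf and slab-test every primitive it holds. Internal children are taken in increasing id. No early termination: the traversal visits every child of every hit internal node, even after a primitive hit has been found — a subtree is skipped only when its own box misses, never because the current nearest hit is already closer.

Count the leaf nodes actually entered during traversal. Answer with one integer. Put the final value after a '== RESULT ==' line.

Walk:
N0 x:[-16,19] y:[-12,26] z:[-1,27] -> hit [-1,19], descend [16, 17]
  N16 x:[-14,19] y:[-12,-2] z:[-1,27] -> miss, prune
  N17 x:[-16,9] y:[1,26] z:[2,26] -> hit [2,9], descend [6, 18]
    N6 x:[-16,9] y:[16,26] z:[2,18] -> miss, prune
    N18 x:[-12,9] y:[1,12] z:[10,26] -> miss, prune

order=[0, 16, 17, 6, 18]  |boxes|=5  |leaves|=0  hit=miss

== RESULT ==
0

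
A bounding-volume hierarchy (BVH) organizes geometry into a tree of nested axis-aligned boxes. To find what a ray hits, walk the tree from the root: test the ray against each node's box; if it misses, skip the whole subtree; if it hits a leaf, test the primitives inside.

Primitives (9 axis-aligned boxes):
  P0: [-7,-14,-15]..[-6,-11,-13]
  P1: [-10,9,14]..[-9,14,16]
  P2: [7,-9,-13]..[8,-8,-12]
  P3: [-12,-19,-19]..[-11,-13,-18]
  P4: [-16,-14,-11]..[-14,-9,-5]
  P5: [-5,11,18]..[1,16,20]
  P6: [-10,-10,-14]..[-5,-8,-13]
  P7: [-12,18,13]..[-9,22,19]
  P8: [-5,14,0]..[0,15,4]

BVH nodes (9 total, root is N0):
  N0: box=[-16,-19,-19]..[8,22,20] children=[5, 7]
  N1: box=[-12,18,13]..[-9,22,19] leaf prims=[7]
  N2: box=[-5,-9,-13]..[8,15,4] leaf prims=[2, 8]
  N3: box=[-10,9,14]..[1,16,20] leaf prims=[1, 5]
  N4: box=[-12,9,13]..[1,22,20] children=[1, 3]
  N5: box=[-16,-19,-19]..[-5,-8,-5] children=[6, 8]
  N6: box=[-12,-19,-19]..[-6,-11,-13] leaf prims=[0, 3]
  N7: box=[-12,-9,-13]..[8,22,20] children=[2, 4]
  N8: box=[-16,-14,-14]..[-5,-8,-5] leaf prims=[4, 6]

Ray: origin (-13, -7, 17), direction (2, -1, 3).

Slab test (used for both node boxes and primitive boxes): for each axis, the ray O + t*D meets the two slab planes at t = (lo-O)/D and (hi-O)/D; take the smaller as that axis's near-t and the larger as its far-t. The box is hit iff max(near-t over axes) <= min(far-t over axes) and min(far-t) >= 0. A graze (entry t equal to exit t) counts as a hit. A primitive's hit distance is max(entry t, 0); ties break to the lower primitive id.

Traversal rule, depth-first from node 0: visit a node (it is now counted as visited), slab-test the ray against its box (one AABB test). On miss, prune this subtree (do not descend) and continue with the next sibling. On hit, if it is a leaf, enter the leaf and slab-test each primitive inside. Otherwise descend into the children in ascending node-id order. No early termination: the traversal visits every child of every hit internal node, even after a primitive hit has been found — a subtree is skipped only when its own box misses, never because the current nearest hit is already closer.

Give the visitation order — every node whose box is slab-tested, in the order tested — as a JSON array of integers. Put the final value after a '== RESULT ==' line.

Trace the traversal:
N0 x:[-3/2,21/2] y:[-29,12] z:[-12,1] -> hit [-3/2,1], descend [5, 7]
  N5 x:[-3/2,4] y:[1,12] z:[-12,-22/3] -> miss, prune
  N7 x:[1/2,21/2] y:[-29,2] z:[-10,1] -> hit [1/2,1], descend [2, 4]
    N2 x:[4,21/2] y:[-22,2] z:[-10,-13/3] -> miss, prune
    N4 x:[1/2,7] y:[-29,-16] z:[-4/3,1] -> miss, prune

Visited [0, 5, 7, 2, 4]. Tests: 5 box, 0 leaf. Nearest: miss.

== RESULT ==
[0, 5, 7, 2, 4]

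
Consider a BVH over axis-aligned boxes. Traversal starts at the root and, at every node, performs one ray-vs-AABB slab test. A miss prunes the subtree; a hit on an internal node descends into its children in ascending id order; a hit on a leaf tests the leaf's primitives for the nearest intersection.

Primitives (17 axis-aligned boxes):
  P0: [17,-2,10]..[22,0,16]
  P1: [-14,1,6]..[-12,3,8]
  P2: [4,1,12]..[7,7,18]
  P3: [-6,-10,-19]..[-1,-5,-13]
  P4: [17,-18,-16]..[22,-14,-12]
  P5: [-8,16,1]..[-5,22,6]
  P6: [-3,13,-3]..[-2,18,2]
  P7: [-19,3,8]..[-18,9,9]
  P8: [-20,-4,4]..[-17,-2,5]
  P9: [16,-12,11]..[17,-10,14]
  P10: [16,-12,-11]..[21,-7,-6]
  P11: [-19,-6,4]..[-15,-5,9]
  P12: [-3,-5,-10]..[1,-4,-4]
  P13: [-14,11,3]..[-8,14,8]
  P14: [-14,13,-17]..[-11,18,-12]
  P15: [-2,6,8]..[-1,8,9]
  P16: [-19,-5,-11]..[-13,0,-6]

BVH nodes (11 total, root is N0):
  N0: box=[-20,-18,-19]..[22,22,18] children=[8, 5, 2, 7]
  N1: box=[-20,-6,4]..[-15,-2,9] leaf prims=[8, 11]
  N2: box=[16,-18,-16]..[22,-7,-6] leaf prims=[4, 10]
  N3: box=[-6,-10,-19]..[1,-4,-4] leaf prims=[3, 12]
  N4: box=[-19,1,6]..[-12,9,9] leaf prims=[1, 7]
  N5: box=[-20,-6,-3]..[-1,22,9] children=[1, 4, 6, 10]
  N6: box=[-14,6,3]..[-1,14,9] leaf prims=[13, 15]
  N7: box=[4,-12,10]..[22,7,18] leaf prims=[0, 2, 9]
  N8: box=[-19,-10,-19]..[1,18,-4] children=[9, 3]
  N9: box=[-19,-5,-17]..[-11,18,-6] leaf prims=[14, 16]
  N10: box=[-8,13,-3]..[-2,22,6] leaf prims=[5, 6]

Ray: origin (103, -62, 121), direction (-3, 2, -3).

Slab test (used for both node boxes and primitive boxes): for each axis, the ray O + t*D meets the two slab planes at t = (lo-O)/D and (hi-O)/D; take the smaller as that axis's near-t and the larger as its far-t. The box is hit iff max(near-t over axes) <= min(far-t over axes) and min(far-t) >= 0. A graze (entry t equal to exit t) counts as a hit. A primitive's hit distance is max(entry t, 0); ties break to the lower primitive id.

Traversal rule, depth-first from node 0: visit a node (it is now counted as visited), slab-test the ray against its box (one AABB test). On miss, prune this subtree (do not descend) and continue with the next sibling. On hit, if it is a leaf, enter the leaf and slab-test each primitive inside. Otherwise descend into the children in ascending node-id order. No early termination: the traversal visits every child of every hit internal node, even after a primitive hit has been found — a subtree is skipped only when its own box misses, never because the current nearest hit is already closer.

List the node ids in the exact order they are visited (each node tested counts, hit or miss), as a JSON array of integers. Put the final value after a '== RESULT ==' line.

Traverse from the root:
N0 x:[27,41] y:[22,42] z:[103/3,140/3] -> hit [103/3,41], descend [2, 5, 7, 8]
  N2 x:[27,29] y:[22,55/2] z:[127/3,137/3] -> miss, prune
  N5 x:[104/3,41] y:[28,42] z:[112/3,124/3] -> hit [112/3,41], descend [1, 4, 6, 10]
    N1 x:[118/3,41] y:[28,30] z:[112/3,39] -> miss, prune
    N4 x:[115/3,122/3] y:[63/2,71/2] z:[112/3,115/3] -> miss, prune
    N6 x:[104/3,39] y:[34,38] z:[112/3,118/3] -> hit [112/3,38] leaf, test {P13@t=113/3, P15(miss)}
    N10 x:[35,37] y:[75/2,42] z:[115/3,124/3] -> miss, prune
  N7 x:[27,33] y:[25,69/2] z:[103/3,37] -> miss, prune
  N8 x:[34,122/3] y:[26,40] z:[125/3,140/3] -> miss, prune

9 AABB tests over nodes [0, 2, 5, 1, 4, 6, 10, 7, 8]; 1 leaf entered; closest P13.

== RESULT ==
[0, 2, 5, 1, 4, 6, 10, 7, 8]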